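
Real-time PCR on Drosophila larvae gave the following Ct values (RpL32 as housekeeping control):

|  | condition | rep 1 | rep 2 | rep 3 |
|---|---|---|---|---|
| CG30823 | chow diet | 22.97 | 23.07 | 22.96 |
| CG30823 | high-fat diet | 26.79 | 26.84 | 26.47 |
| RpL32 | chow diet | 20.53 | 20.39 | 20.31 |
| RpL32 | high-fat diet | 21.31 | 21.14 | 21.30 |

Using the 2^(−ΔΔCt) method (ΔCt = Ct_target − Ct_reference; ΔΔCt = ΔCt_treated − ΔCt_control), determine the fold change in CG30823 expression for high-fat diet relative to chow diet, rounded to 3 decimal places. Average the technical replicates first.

0.138

Mean Ct: CG30823 chow diet 23.000; CG30823 high-fat diet 26.700; RpL32 chow diet 20.410; RpL32 high-fat diet 21.250
ΔCt(chow diet) = 23.000 − 20.410 = 2.590
ΔCt(high-fat diet) = 26.700 − 21.250 = 5.450
ΔΔCt = 5.450 − 2.590 = 2.860
Fold change = 2^(−2.860) = 0.1377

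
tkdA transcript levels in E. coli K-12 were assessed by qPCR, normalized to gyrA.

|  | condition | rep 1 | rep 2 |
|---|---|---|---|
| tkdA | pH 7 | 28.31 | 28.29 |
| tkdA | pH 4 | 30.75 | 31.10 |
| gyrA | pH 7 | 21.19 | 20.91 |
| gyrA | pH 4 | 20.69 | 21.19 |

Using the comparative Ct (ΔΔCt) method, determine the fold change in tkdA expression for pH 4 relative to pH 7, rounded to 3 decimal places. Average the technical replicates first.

Mean Ct: tkdA pH 7 28.300; tkdA pH 4 30.925; gyrA pH 7 21.050; gyrA pH 4 20.940
ΔCt(pH 7) = 28.300 − 21.050 = 7.250
ΔCt(pH 4) = 30.925 − 20.940 = 9.985
ΔΔCt = 9.985 − 7.250 = 2.735
Fold change = 2^(−2.735) = 0.1502

0.150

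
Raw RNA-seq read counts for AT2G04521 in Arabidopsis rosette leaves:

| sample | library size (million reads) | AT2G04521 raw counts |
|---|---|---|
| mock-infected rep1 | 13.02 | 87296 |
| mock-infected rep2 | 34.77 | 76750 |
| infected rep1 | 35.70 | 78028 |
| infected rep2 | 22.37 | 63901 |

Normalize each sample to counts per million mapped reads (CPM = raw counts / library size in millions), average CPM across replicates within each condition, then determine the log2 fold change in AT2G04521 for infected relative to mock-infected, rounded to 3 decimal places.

CPM(mock-infected rep1) = 87296 / 13.02 = 6704.7619
CPM(mock-infected rep2) = 76750 / 34.77 = 2207.3627
CPM(infected rep1) = 78028 / 35.70 = 2185.6583
CPM(infected rep2) = 63901 / 22.37 = 2856.5489
mean CPM(mock-infected) = 4456.0623; mean CPM(infected) = 2521.1036
Fold change = 2521.1036 / 4456.0623 = 0.56577
log2(0.56577) = -0.8217

-0.822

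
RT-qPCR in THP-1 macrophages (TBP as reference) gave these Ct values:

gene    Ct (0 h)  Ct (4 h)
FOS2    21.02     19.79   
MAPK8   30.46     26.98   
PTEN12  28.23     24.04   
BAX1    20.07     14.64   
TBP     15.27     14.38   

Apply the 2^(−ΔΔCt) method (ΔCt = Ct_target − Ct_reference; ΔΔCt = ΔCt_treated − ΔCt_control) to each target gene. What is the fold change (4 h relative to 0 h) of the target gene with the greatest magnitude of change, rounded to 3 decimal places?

23.264

FOS2: ΔΔCt = (19.79−14.38) − (21.02−15.27) = 5.41 − 5.75 = -0.34; fold change = 2^0.34 = 1.266
MAPK8: ΔΔCt = (26.98−14.38) − (30.46−15.27) = 12.60 − 15.19 = -2.59; fold change = 2^2.59 = 6.021
PTEN12: ΔΔCt = (24.04−14.38) − (28.23−15.27) = 9.66 − 12.96 = -3.30; fold change = 2^3.30 = 9.849
BAX1: ΔΔCt = (14.64−14.38) − (20.07−15.27) = 0.26 − 4.80 = -4.54; fold change = 2^4.54 = 23.264
BAX1 has the largest |ΔΔCt| = 4.54.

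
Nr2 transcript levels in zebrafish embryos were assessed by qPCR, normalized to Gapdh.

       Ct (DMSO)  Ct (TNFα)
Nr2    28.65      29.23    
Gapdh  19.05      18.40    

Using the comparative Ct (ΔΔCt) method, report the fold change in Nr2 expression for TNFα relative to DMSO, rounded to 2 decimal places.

ΔCt(DMSO) = 28.650 − 19.050 = 9.600
ΔCt(TNFα) = 29.230 − 18.400 = 10.830
ΔΔCt = 10.830 − 9.600 = 1.230
Fold change = 2^(−1.230) = 0.426

0.43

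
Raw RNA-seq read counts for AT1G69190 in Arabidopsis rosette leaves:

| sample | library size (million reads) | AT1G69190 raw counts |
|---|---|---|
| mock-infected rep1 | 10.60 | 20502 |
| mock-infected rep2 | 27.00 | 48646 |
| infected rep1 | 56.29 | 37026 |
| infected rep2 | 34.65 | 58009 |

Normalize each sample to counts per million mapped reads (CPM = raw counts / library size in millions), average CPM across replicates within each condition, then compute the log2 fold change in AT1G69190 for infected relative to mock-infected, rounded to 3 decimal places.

-0.680

CPM(mock-infected rep1) = 20502 / 10.60 = 1934.1509
CPM(mock-infected rep2) = 48646 / 27.00 = 1801.7037
CPM(infected rep1) = 37026 / 56.29 = 657.7723
CPM(infected rep2) = 58009 / 34.65 = 1674.1414
mean CPM(mock-infected) = 1867.9273; mean CPM(infected) = 1165.9568
Fold change = 1165.9568 / 1867.9273 = 0.62420
log2(0.62420) = -0.6799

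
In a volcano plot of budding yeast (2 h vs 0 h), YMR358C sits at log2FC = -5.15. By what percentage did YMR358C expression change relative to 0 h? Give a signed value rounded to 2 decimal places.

-97.18%

Fold change = 2^(-5.15) = 0.0282
Percent change = (FC − 1) × 100% = (0.0282 − 1) × 100 = -97.18%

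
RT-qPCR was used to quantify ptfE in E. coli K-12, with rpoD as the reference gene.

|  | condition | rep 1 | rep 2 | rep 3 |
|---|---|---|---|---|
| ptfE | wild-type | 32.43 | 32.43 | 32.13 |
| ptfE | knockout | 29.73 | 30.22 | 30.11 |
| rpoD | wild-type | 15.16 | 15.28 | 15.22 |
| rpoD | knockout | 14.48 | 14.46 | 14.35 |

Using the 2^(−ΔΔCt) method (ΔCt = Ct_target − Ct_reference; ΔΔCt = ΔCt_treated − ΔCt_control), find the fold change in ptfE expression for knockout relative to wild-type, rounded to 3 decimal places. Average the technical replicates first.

Mean Ct: ptfE wild-type 32.330; ptfE knockout 30.020; rpoD wild-type 15.220; rpoD knockout 14.430
ΔCt(wild-type) = 32.330 − 15.220 = 17.110
ΔCt(knockout) = 30.020 − 14.430 = 15.590
ΔΔCt = 15.590 − 17.110 = -1.520
Fold change = 2^(−(-1.520)) = 2^1.520 = 2.8679

2.868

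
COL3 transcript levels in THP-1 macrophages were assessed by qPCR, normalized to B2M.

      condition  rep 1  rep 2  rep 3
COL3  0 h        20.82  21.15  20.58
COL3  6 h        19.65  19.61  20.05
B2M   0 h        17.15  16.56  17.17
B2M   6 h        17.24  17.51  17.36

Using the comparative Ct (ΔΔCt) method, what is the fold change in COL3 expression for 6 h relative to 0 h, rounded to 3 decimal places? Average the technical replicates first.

Mean Ct: COL3 0 h 20.850; COL3 6 h 19.770; B2M 0 h 16.960; B2M 6 h 17.370
ΔCt(0 h) = 20.850 − 16.960 = 3.890
ΔCt(6 h) = 19.770 − 17.370 = 2.400
ΔΔCt = 2.400 − 3.890 = -1.490
Fold change = 2^(−(-1.490)) = 2^1.490 = 2.8089

2.809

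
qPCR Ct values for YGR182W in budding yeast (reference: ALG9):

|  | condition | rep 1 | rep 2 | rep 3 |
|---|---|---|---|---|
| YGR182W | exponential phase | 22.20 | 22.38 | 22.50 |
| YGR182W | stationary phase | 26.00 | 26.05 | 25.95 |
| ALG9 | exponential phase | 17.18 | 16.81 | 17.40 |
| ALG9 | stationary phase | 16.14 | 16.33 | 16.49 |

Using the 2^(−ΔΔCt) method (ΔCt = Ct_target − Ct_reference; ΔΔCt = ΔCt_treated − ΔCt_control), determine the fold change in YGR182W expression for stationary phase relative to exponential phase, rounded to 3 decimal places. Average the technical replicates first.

0.046

Mean Ct: YGR182W exponential phase 22.360; YGR182W stationary phase 26.000; ALG9 exponential phase 17.130; ALG9 stationary phase 16.320
ΔCt(exponential phase) = 22.360 − 17.130 = 5.230
ΔCt(stationary phase) = 26.000 − 16.320 = 9.680
ΔΔCt = 9.680 − 5.230 = 4.450
Fold change = 2^(−4.450) = 0.0458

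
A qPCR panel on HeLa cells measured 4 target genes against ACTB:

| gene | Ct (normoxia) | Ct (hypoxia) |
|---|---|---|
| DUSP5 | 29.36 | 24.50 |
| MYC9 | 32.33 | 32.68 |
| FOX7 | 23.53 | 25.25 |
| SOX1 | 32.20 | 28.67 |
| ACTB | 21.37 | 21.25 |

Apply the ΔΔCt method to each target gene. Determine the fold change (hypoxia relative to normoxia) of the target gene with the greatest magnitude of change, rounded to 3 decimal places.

DUSP5: ΔΔCt = (24.50−21.25) − (29.36−21.37) = 3.25 − 7.99 = -4.74; fold change = 2^4.74 = 26.723
MYC9: ΔΔCt = (32.68−21.25) − (32.33−21.37) = 11.43 − 10.96 = 0.47; fold change = 2^-0.47 = 0.722
FOX7: ΔΔCt = (25.25−21.25) − (23.53−21.37) = 4.00 − 2.16 = 1.84; fold change = 2^-1.84 = 0.279
SOX1: ΔΔCt = (28.67−21.25) − (32.20−21.37) = 7.42 − 10.83 = -3.41; fold change = 2^3.41 = 10.629
DUSP5 has the largest |ΔΔCt| = 4.74.

26.723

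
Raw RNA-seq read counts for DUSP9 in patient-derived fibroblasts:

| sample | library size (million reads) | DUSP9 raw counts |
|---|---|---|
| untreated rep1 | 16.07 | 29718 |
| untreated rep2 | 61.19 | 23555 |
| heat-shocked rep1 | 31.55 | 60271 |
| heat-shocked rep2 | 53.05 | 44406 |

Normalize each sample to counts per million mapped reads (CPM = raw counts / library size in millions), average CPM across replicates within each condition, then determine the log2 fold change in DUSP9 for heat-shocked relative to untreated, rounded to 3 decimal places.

CPM(untreated rep1) = 29718 / 16.07 = 1849.2844
CPM(untreated rep2) = 23555 / 61.19 = 384.9485
CPM(heat-shocked rep1) = 60271 / 31.55 = 1910.3328
CPM(heat-shocked rep2) = 44406 / 53.05 = 837.0594
mean CPM(untreated) = 1117.1165; mean CPM(heat-shocked) = 1373.6961
Fold change = 1373.6961 / 1117.1165 = 1.22968
log2(1.22968) = 0.2983

0.298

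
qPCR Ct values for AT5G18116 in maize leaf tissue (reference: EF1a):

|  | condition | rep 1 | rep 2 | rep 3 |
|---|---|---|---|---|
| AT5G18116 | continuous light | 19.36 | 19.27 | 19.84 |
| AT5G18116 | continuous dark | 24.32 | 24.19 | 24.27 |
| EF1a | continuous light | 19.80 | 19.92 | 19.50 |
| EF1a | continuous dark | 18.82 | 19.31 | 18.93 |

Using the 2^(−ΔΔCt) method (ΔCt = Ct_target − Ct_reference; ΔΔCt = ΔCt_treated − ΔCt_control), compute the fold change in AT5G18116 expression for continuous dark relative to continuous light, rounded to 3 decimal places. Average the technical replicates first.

Mean Ct: AT5G18116 continuous light 19.490; AT5G18116 continuous dark 24.260; EF1a continuous light 19.740; EF1a continuous dark 19.020
ΔCt(continuous light) = 19.490 − 19.740 = -0.250
ΔCt(continuous dark) = 24.260 − 19.020 = 5.240
ΔΔCt = 5.240 − (-0.250) = 5.490
Fold change = 2^(−5.490) = 0.0223

0.022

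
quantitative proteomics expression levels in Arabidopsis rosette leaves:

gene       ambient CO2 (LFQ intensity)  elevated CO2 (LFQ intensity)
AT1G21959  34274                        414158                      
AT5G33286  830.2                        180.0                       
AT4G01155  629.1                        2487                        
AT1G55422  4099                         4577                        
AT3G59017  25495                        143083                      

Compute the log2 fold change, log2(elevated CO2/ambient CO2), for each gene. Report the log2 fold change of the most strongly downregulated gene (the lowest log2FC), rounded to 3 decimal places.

-2.205

log2(414158/34274) = 3.595  (AT1G21959)
log2(180.0/830.2) = -2.205  (AT5G33286)
log2(2487/629.1) = 1.983  (AT4G01155)
log2(4577/4099) = 0.159  (AT1G55422)
log2(143083/25495) = 2.489  (AT3G59017)
AT5G33286 is most strongly downregulated.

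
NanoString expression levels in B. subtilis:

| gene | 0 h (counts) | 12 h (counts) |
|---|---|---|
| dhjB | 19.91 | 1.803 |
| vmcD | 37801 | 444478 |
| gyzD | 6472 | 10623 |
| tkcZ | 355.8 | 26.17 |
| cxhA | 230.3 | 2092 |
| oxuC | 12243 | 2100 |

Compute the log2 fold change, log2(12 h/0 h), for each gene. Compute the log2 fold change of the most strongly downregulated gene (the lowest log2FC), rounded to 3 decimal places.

-3.765

log2(1.803/19.91) = -3.465  (dhjB)
log2(444478/37801) = 3.556  (vmcD)
log2(10623/6472) = 0.715  (gyzD)
log2(26.17/355.8) = -3.765  (tkcZ)
log2(2092/230.3) = 3.183  (cxhA)
log2(2100/12243) = -2.543  (oxuC)
tkcZ is most strongly downregulated.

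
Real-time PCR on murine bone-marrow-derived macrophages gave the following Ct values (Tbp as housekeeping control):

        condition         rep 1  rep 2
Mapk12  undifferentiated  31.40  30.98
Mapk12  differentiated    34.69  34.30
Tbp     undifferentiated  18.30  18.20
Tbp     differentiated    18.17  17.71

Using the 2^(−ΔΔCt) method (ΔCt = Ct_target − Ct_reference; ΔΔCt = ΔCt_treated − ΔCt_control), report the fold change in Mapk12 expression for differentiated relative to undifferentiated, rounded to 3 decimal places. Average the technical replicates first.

0.082

Mean Ct: Mapk12 undifferentiated 31.190; Mapk12 differentiated 34.495; Tbp undifferentiated 18.250; Tbp differentiated 17.940
ΔCt(undifferentiated) = 31.190 − 18.250 = 12.940
ΔCt(differentiated) = 34.495 − 17.940 = 16.555
ΔΔCt = 16.555 − 12.940 = 3.615
Fold change = 2^(−3.615) = 0.0816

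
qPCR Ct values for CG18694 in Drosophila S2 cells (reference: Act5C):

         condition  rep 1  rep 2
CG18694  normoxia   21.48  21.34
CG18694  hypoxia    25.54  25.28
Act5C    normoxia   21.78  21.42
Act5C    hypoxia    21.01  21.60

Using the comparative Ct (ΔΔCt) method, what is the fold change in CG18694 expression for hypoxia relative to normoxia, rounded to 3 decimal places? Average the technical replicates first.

Mean Ct: CG18694 normoxia 21.410; CG18694 hypoxia 25.410; Act5C normoxia 21.600; Act5C hypoxia 21.305
ΔCt(normoxia) = 21.410 − 21.600 = -0.190
ΔCt(hypoxia) = 25.410 − 21.305 = 4.105
ΔΔCt = 4.105 − (-0.190) = 4.295
Fold change = 2^(−4.295) = 0.0509

0.051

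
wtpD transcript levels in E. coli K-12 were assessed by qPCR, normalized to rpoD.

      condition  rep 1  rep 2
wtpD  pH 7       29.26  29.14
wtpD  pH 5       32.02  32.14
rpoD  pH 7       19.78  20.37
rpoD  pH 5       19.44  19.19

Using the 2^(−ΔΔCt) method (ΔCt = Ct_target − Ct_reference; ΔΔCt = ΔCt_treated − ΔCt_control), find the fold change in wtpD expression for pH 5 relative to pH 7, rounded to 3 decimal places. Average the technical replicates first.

Mean Ct: wtpD pH 7 29.200; wtpD pH 5 32.080; rpoD pH 7 20.075; rpoD pH 5 19.315
ΔCt(pH 7) = 29.200 − 20.075 = 9.125
ΔCt(pH 5) = 32.080 − 19.315 = 12.765
ΔΔCt = 12.765 − 9.125 = 3.640
Fold change = 2^(−3.640) = 0.0802

0.080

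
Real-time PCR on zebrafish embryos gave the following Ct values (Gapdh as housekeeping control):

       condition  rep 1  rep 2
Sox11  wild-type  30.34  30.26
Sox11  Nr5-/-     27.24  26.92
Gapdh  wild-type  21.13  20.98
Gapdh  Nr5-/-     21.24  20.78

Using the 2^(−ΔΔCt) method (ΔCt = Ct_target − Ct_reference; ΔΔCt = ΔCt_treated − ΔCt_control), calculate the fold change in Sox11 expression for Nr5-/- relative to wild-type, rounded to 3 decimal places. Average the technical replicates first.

Mean Ct: Sox11 wild-type 30.300; Sox11 Nr5-/- 27.080; Gapdh wild-type 21.055; Gapdh Nr5-/- 21.010
ΔCt(wild-type) = 30.300 − 21.055 = 9.245
ΔCt(Nr5-/-) = 27.080 − 21.010 = 6.070
ΔΔCt = 6.070 − 9.245 = -3.175
Fold change = 2^(−(-3.175)) = 2^3.175 = 9.0317

9.032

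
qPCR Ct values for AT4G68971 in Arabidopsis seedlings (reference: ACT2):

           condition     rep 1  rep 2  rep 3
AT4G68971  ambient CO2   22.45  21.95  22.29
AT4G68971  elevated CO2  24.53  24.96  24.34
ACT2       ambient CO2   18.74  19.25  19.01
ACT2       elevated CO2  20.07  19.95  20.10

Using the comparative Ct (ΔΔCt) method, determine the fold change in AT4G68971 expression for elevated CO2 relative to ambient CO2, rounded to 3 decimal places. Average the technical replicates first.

0.395

Mean Ct: AT4G68971 ambient CO2 22.230; AT4G68971 elevated CO2 24.610; ACT2 ambient CO2 19.000; ACT2 elevated CO2 20.040
ΔCt(ambient CO2) = 22.230 − 19.000 = 3.230
ΔCt(elevated CO2) = 24.610 − 20.040 = 4.570
ΔΔCt = 4.570 − 3.230 = 1.340
Fold change = 2^(−1.340) = 0.3950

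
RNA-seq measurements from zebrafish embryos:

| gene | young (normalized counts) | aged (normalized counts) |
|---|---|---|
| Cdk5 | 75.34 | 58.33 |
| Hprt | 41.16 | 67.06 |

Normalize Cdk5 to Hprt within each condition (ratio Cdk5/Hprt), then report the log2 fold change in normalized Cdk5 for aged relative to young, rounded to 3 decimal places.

Cdk5/Hprt (young) = 75.34 / 41.16 = 1.8304
Cdk5/Hprt (aged) = 58.33 / 67.06 = 0.86982
Fold change = 0.86982 / 1.8304 = 0.4752
log2(0.4752) = -1.0734

-1.073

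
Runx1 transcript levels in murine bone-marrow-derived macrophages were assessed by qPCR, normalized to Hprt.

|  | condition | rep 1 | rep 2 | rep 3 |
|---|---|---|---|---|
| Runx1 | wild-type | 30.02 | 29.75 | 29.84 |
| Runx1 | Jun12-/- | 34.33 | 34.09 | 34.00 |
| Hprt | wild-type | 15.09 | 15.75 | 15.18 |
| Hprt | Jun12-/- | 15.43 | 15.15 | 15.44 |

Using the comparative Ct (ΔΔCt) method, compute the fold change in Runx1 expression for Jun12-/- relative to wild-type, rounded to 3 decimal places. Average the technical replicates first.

Mean Ct: Runx1 wild-type 29.870; Runx1 Jun12-/- 34.140; Hprt wild-type 15.340; Hprt Jun12-/- 15.340
ΔCt(wild-type) = 29.870 − 15.340 = 14.530
ΔCt(Jun12-/-) = 34.140 − 15.340 = 18.800
ΔΔCt = 18.800 − 14.530 = 4.270
Fold change = 2^(−4.270) = 0.0518

0.052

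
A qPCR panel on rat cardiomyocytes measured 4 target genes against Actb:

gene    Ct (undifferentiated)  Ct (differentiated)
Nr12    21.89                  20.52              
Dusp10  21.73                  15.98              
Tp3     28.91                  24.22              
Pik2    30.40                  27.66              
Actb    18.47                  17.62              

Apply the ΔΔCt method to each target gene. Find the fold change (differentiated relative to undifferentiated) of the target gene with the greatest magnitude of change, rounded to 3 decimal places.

Nr12: ΔΔCt = (20.52−17.62) − (21.89−18.47) = 2.90 − 3.42 = -0.52; fold change = 2^0.52 = 1.434
Dusp10: ΔΔCt = (15.98−17.62) − (21.73−18.47) = -1.64 − 3.26 = -4.90; fold change = 2^4.90 = 29.857
Tp3: ΔΔCt = (24.22−17.62) − (28.91−18.47) = 6.60 − 10.44 = -3.84; fold change = 2^3.84 = 14.320
Pik2: ΔΔCt = (27.66−17.62) − (30.40−18.47) = 10.04 − 11.93 = -1.89; fold change = 2^1.89 = 3.706
Dusp10 has the largest |ΔΔCt| = 4.90.

29.857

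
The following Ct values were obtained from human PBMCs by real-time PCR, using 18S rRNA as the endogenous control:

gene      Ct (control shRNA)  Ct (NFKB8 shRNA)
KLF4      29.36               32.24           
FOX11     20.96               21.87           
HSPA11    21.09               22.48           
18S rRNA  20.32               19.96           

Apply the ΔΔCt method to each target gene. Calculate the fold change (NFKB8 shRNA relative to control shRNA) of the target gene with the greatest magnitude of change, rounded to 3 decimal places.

KLF4: ΔΔCt = (32.24−19.96) − (29.36−20.32) = 12.28 − 9.04 = 3.24; fold change = 2^-3.24 = 0.106
FOX11: ΔΔCt = (21.87−19.96) − (20.96−20.32) = 1.91 − 0.64 = 1.27; fold change = 2^-1.27 = 0.415
HSPA11: ΔΔCt = (22.48−19.96) − (21.09−20.32) = 2.52 − 0.77 = 1.75; fold change = 2^-1.75 = 0.297
KLF4 has the largest |ΔΔCt| = 3.24.

0.106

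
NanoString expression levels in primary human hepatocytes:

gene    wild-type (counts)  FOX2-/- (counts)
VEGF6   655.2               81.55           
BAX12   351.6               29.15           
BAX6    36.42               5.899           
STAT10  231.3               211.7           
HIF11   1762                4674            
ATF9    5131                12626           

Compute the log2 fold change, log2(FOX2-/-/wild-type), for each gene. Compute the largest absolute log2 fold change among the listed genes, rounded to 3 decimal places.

log2(81.55/655.2) = -3.006  (VEGF6)
log2(29.15/351.6) = -3.592  (BAX12)
log2(5.899/36.42) = -2.626  (BAX6)
log2(211.7/231.3) = -0.128  (STAT10)
log2(4674/1762) = 1.407  (HIF11)
log2(12626/5131) = 1.299  (ATF9)
The largest magnitude belongs to BAX12.

3.592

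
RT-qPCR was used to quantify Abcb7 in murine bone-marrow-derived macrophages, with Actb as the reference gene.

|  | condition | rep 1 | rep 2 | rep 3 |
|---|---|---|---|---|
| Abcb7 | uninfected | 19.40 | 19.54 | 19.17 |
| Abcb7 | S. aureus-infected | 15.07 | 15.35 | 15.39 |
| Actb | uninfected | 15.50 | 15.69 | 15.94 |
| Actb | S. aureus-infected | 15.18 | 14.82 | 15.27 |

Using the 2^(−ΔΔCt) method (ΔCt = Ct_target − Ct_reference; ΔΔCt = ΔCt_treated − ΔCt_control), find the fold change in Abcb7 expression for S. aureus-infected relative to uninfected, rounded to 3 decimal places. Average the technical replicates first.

11.158

Mean Ct: Abcb7 uninfected 19.370; Abcb7 S. aureus-infected 15.270; Actb uninfected 15.710; Actb S. aureus-infected 15.090
ΔCt(uninfected) = 19.370 − 15.710 = 3.660
ΔCt(S. aureus-infected) = 15.270 − 15.090 = 0.180
ΔΔCt = 0.180 − 3.660 = -3.480
Fold change = 2^(−(-3.480)) = 2^3.480 = 11.1579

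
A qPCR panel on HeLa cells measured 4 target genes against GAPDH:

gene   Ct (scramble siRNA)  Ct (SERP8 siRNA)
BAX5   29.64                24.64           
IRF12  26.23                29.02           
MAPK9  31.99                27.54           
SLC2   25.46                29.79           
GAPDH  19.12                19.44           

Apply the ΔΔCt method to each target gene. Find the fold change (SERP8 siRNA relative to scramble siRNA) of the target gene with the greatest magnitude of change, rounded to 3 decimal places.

39.947

BAX5: ΔΔCt = (24.64−19.44) − (29.64−19.12) = 5.20 − 10.52 = -5.32; fold change = 2^5.32 = 39.947
IRF12: ΔΔCt = (29.02−19.44) − (26.23−19.12) = 9.58 − 7.11 = 2.47; fold change = 2^-2.47 = 0.180
MAPK9: ΔΔCt = (27.54−19.44) − (31.99−19.12) = 8.10 − 12.87 = -4.77; fold change = 2^4.77 = 27.284
SLC2: ΔΔCt = (29.79−19.44) − (25.46−19.12) = 10.35 − 6.34 = 4.01; fold change = 2^-4.01 = 0.062
BAX5 has the largest |ΔΔCt| = 5.32.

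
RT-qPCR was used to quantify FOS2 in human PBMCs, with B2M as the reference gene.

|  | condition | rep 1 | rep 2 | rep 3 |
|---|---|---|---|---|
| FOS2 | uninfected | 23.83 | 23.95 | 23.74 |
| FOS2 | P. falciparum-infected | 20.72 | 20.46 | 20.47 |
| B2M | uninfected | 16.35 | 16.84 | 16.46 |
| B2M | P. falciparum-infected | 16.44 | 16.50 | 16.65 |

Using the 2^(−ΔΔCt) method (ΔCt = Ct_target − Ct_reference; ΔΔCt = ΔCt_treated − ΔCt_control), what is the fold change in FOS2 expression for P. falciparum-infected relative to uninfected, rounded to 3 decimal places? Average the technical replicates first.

Mean Ct: FOS2 uninfected 23.840; FOS2 P. falciparum-infected 20.550; B2M uninfected 16.550; B2M P. falciparum-infected 16.530
ΔCt(uninfected) = 23.840 − 16.550 = 7.290
ΔCt(P. falciparum-infected) = 20.550 − 16.530 = 4.020
ΔΔCt = 4.020 − 7.290 = -3.270
Fold change = 2^(−(-3.270)) = 2^3.270 = 9.6465

9.646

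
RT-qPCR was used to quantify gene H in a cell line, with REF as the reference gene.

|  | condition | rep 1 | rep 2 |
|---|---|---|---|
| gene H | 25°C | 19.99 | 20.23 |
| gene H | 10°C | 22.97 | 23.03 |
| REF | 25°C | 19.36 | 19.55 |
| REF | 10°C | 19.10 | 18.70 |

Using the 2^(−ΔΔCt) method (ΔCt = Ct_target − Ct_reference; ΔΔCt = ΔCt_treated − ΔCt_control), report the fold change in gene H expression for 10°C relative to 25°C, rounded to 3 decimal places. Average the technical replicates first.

Mean Ct: gene H 25°C 20.110; gene H 10°C 23.000; REF 25°C 19.455; REF 10°C 18.900
ΔCt(25°C) = 20.110 − 19.455 = 0.655
ΔCt(10°C) = 23.000 − 18.900 = 4.100
ΔΔCt = 4.100 − 0.655 = 3.445
Fold change = 2^(−3.445) = 0.0918

0.092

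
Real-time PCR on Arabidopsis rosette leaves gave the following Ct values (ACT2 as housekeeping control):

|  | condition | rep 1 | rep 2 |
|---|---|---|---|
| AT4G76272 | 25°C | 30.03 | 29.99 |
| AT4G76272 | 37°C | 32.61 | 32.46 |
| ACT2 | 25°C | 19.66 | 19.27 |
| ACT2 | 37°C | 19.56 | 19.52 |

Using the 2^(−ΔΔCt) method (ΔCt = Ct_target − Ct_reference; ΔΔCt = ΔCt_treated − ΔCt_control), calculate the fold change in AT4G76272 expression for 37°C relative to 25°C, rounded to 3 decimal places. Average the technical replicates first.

0.183

Mean Ct: AT4G76272 25°C 30.010; AT4G76272 37°C 32.535; ACT2 25°C 19.465; ACT2 37°C 19.540
ΔCt(25°C) = 30.010 − 19.465 = 10.545
ΔCt(37°C) = 32.535 − 19.540 = 12.995
ΔΔCt = 12.995 − 10.545 = 2.450
Fold change = 2^(−2.450) = 0.1830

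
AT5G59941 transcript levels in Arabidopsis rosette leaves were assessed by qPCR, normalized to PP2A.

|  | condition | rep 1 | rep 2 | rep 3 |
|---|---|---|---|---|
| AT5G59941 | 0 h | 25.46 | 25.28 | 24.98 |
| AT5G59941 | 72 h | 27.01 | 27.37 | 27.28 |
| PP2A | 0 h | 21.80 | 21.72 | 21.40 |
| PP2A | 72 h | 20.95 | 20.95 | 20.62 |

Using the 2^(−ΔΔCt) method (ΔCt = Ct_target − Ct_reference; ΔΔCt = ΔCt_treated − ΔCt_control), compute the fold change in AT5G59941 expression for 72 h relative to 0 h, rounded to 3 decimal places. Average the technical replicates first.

Mean Ct: AT5G59941 0 h 25.240; AT5G59941 72 h 27.220; PP2A 0 h 21.640; PP2A 72 h 20.840
ΔCt(0 h) = 25.240 − 21.640 = 3.600
ΔCt(72 h) = 27.220 − 20.840 = 6.380
ΔΔCt = 6.380 − 3.600 = 2.780
Fold change = 2^(−2.780) = 0.1456

0.146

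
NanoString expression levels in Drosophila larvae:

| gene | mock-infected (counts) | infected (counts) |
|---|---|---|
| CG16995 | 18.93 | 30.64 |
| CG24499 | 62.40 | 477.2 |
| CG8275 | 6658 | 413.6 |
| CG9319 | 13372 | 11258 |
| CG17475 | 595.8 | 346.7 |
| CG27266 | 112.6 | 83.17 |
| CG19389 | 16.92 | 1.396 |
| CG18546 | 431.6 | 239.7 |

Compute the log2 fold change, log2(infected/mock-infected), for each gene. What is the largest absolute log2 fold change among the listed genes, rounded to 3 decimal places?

4.009

log2(30.64/18.93) = 0.695  (CG16995)
log2(477.2/62.40) = 2.935  (CG24499)
log2(413.6/6658) = -4.009  (CG8275)
log2(11258/13372) = -0.248  (CG9319)
log2(346.7/595.8) = -0.781  (CG17475)
log2(83.17/112.6) = -0.437  (CG27266)
log2(1.396/16.92) = -3.599  (CG19389)
log2(239.7/431.6) = -0.848  (CG18546)
The largest magnitude belongs to CG8275.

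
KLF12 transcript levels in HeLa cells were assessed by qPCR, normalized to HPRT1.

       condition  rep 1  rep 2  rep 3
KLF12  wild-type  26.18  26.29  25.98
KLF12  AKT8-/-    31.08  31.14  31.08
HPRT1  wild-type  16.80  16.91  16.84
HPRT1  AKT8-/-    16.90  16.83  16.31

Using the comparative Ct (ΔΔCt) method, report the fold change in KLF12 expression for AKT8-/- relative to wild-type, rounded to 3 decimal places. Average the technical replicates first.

0.029

Mean Ct: KLF12 wild-type 26.150; KLF12 AKT8-/- 31.100; HPRT1 wild-type 16.850; HPRT1 AKT8-/- 16.680
ΔCt(wild-type) = 26.150 − 16.850 = 9.300
ΔCt(AKT8-/-) = 31.100 − 16.680 = 14.420
ΔΔCt = 14.420 − 9.300 = 5.120
Fold change = 2^(−5.120) = 0.0288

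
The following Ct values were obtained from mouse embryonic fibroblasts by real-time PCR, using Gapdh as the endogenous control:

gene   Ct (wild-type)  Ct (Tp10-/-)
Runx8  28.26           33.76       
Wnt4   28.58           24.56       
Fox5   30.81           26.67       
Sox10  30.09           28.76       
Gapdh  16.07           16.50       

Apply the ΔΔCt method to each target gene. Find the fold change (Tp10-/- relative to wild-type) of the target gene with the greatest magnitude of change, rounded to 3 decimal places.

0.030

Runx8: ΔΔCt = (33.76−16.50) − (28.26−16.07) = 17.26 − 12.19 = 5.07; fold change = 2^-5.07 = 0.030
Wnt4: ΔΔCt = (24.56−16.50) − (28.58−16.07) = 8.06 − 12.51 = -4.45; fold change = 2^4.45 = 21.857
Fox5: ΔΔCt = (26.67−16.50) − (30.81−16.07) = 10.17 − 14.74 = -4.57; fold change = 2^4.57 = 23.752
Sox10: ΔΔCt = (28.76−16.50) − (30.09−16.07) = 12.26 − 14.02 = -1.76; fold change = 2^1.76 = 3.387
Runx8 has the largest |ΔΔCt| = 5.07.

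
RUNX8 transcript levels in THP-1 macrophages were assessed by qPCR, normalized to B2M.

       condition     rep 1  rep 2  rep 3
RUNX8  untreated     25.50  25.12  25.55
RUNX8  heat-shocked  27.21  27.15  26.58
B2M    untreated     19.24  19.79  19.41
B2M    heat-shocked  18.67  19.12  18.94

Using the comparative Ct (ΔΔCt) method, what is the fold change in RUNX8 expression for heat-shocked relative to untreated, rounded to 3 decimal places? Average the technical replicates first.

0.224

Mean Ct: RUNX8 untreated 25.390; RUNX8 heat-shocked 26.980; B2M untreated 19.480; B2M heat-shocked 18.910
ΔCt(untreated) = 25.390 − 19.480 = 5.910
ΔCt(heat-shocked) = 26.980 − 18.910 = 8.070
ΔΔCt = 8.070 − 5.910 = 2.160
Fold change = 2^(−2.160) = 0.2238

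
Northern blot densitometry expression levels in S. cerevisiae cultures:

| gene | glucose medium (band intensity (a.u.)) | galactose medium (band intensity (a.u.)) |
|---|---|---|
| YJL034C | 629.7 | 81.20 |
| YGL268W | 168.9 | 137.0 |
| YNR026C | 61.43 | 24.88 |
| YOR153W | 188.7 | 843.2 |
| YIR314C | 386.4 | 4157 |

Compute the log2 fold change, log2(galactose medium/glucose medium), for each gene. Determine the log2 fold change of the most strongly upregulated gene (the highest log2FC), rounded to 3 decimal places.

log2(81.20/629.7) = -2.955  (YJL034C)
log2(137.0/168.9) = -0.302  (YGL268W)
log2(24.88/61.43) = -1.304  (YNR026C)
log2(843.2/188.7) = 2.160  (YOR153W)
log2(4157/386.4) = 3.427  (YIR314C)
YIR314C is most strongly upregulated.

3.427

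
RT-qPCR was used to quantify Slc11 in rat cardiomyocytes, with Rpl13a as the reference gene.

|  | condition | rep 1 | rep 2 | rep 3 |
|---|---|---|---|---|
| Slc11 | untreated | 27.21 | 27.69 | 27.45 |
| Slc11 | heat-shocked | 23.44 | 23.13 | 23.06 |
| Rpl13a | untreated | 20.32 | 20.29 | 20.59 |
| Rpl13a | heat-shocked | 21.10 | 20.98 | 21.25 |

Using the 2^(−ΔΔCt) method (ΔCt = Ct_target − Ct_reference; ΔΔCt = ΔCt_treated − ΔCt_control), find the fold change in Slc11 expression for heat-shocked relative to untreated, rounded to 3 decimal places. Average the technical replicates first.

30.910

Mean Ct: Slc11 untreated 27.450; Slc11 heat-shocked 23.210; Rpl13a untreated 20.400; Rpl13a heat-shocked 21.110
ΔCt(untreated) = 27.450 − 20.400 = 7.050
ΔCt(heat-shocked) = 23.210 − 21.110 = 2.100
ΔΔCt = 2.100 − 7.050 = -4.950
Fold change = 2^(−(-4.950)) = 2^4.950 = 30.9100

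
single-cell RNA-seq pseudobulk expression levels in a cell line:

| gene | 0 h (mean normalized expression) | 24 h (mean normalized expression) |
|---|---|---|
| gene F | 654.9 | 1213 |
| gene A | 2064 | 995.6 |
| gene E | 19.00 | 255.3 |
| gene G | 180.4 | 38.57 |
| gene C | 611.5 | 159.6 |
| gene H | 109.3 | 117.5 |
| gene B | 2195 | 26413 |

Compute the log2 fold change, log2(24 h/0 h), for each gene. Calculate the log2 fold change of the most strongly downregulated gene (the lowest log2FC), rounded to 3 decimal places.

-2.226

log2(1213/654.9) = 0.889  (gene F)
log2(995.6/2064) = -1.052  (gene A)
log2(255.3/19.00) = 3.748  (gene E)
log2(38.57/180.4) = -2.226  (gene G)
log2(159.6/611.5) = -1.938  (gene C)
log2(117.5/109.3) = 0.104  (gene H)
log2(26413/2195) = 3.589  (gene B)
gene G is most strongly downregulated.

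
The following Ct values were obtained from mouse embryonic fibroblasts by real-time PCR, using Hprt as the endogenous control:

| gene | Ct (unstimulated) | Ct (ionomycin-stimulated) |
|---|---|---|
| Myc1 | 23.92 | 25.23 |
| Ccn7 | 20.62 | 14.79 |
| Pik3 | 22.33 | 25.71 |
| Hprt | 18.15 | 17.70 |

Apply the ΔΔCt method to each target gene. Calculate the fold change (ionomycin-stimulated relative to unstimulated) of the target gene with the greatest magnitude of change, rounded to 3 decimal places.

41.643

Myc1: ΔΔCt = (25.23−17.70) − (23.92−18.15) = 7.53 − 5.77 = 1.76; fold change = 2^-1.76 = 0.295
Ccn7: ΔΔCt = (14.79−17.70) − (20.62−18.15) = -2.91 − 2.47 = -5.38; fold change = 2^5.38 = 41.643
Pik3: ΔΔCt = (25.71−17.70) − (22.33−18.15) = 8.01 − 4.18 = 3.83; fold change = 2^-3.83 = 0.070
Ccn7 has the largest |ΔΔCt| = 5.38.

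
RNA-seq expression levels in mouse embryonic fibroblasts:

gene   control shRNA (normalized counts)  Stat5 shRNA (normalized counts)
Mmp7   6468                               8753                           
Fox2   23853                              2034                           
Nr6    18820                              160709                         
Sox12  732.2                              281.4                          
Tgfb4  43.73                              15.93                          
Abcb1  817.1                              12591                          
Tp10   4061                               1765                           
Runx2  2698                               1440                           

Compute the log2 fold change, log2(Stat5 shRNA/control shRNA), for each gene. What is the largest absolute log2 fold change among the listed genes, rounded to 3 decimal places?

log2(8753/6468) = 0.436  (Mmp7)
log2(2034/23853) = -3.552  (Fox2)
log2(160709/18820) = 3.094  (Nr6)
log2(281.4/732.2) = -1.380  (Sox12)
log2(15.93/43.73) = -1.457  (Tgfb4)
log2(12591/817.1) = 3.946  (Abcb1)
log2(1765/4061) = -1.202  (Tp10)
log2(1440/2698) = -0.906  (Runx2)
The largest magnitude belongs to Abcb1.

3.946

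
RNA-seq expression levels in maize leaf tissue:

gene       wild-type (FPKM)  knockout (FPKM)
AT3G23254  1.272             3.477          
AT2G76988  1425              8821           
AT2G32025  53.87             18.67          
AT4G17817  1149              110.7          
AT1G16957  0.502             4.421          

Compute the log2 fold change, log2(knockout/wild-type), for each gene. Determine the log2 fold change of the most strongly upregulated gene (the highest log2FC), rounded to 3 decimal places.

log2(3.477/1.272) = 1.451  (AT3G23254)
log2(8821/1425) = 2.630  (AT2G76988)
log2(18.67/53.87) = -1.529  (AT2G32025)
log2(110.7/1149) = -3.376  (AT4G17817)
log2(4.421/0.502) = 3.139  (AT1G16957)
AT1G16957 is most strongly upregulated.

3.139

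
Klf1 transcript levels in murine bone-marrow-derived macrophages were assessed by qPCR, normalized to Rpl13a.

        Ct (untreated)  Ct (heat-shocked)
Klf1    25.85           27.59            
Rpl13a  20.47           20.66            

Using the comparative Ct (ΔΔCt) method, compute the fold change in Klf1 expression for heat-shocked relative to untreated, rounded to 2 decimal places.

ΔCt(untreated) = 25.850 − 20.470 = 5.380
ΔCt(heat-shocked) = 27.590 − 20.660 = 6.930
ΔΔCt = 6.930 − 5.380 = 1.550
Fold change = 2^(−1.550) = 0.342

0.34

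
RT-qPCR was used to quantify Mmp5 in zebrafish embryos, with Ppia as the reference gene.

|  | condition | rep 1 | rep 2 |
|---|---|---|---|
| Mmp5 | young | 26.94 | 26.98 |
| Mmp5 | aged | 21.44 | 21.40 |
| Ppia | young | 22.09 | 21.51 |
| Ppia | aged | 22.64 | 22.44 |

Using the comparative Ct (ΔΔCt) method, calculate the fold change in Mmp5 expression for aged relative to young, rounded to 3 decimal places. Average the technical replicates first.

Mean Ct: Mmp5 young 26.960; Mmp5 aged 21.420; Ppia young 21.800; Ppia aged 22.540
ΔCt(young) = 26.960 − 21.800 = 5.160
ΔCt(aged) = 21.420 − 22.540 = -1.120
ΔΔCt = -1.120 − 5.160 = -6.280
Fold change = 2^(−(-6.280)) = 2^6.280 = 77.7085

77.708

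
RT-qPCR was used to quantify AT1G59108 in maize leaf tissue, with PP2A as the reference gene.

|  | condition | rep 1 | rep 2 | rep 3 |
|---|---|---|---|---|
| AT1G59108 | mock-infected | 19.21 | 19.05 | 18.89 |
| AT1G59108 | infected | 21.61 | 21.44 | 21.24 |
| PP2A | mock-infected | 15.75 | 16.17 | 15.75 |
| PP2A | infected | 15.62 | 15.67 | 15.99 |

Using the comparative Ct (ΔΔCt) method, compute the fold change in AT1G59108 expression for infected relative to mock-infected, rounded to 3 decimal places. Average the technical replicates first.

Mean Ct: AT1G59108 mock-infected 19.050; AT1G59108 infected 21.430; PP2A mock-infected 15.890; PP2A infected 15.760
ΔCt(mock-infected) = 19.050 − 15.890 = 3.160
ΔCt(infected) = 21.430 − 15.760 = 5.670
ΔΔCt = 5.670 − 3.160 = 2.510
Fold change = 2^(−2.510) = 0.1756

0.176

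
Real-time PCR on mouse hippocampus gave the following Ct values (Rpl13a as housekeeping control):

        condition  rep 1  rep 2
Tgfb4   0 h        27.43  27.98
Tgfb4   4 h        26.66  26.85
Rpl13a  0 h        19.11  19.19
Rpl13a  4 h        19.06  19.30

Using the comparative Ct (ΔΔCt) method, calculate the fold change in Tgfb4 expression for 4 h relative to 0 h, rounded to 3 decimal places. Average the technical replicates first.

Mean Ct: Tgfb4 0 h 27.705; Tgfb4 4 h 26.755; Rpl13a 0 h 19.150; Rpl13a 4 h 19.180
ΔCt(0 h) = 27.705 − 19.150 = 8.555
ΔCt(4 h) = 26.755 − 19.180 = 7.575
ΔΔCt = 7.575 − 8.555 = -0.980
Fold change = 2^(−(-0.980)) = 2^0.980 = 1.9725

1.972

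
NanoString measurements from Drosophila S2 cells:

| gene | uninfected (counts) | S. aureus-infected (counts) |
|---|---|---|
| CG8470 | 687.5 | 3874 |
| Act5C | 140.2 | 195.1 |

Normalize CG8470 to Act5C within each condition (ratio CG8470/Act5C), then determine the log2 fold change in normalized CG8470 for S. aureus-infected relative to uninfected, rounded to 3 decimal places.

2.018

CG8470/Act5C (uninfected) = 687.5 / 140.2 = 4.9037
CG8470/Act5C (S. aureus-infected) = 3874 / 195.1 = 19.856
Fold change = 19.856 / 4.9037 = 4.0493
log2(4.0493) = 2.0177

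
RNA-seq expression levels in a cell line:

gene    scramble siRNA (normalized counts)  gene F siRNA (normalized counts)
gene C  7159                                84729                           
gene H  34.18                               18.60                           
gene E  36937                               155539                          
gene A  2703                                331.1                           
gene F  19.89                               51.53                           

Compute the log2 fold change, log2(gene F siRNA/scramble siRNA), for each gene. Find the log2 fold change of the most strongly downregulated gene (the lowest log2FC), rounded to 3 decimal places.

log2(84729/7159) = 3.565  (gene C)
log2(18.60/34.18) = -0.878  (gene H)
log2(155539/36937) = 2.074  (gene E)
log2(331.1/2703) = -3.029  (gene A)
log2(51.53/19.89) = 1.373  (gene F)
gene A is most strongly downregulated.

-3.029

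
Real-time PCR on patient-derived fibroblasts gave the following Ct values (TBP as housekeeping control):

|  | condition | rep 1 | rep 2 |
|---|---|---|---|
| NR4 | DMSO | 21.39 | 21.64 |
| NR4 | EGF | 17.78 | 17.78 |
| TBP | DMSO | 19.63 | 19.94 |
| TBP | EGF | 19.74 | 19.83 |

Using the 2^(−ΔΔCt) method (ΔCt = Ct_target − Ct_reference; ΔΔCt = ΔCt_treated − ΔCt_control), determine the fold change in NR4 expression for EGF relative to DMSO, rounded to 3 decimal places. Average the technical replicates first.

13.315

Mean Ct: NR4 DMSO 21.515; NR4 EGF 17.780; TBP DMSO 19.785; TBP EGF 19.785
ΔCt(DMSO) = 21.515 − 19.785 = 1.730
ΔCt(EGF) = 17.780 − 19.785 = -2.005
ΔΔCt = -2.005 − 1.730 = -3.735
Fold change = 2^(−(-3.735)) = 2^3.735 = 13.3152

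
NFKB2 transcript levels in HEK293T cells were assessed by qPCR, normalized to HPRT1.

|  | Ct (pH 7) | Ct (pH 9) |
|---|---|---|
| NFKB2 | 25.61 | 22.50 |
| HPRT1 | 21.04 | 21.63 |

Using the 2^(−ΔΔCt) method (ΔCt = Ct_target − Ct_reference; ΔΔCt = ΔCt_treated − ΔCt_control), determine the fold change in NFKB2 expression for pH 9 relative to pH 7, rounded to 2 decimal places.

13.00

ΔCt(pH 7) = 25.610 − 21.040 = 4.570
ΔCt(pH 9) = 22.500 − 21.630 = 0.870
ΔΔCt = 0.870 − 4.570 = -3.700
Fold change = 2^(−(-3.700)) = 2^3.700 = 12.996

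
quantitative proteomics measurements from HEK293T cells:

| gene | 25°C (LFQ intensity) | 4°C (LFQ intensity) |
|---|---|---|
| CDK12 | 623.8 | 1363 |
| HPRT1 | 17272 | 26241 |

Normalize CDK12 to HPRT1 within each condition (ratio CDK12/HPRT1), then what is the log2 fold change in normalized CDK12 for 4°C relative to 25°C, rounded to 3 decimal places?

CDK12/HPRT1 (25°C) = 623.8 / 17272 = 0.036116
CDK12/HPRT1 (4°C) = 1363 / 26241 = 0.051942
Fold change = 0.051942 / 0.036116 = 1.4382
log2(1.4382) = 0.5242

0.524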